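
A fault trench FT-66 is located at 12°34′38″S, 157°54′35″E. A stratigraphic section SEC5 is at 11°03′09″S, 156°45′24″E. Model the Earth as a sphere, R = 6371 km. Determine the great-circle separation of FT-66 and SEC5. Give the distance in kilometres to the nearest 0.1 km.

210.9 km

FT-66: φ = -12.57722°, λ = +157.90972°
SEC5: φ = -11.05250°, λ = +156.75667°
Δφ = 1.5247°,  Δλ = -1.1531°
a = sin²(Δφ/2) + cos φ₁ cos φ₂ sin²(Δλ/2) = 0.000274
c = 2·arcsin(√a) = 0.033108 rad = 1.8970°
d = R·c = 6371 × 0.033108 = 210.9 km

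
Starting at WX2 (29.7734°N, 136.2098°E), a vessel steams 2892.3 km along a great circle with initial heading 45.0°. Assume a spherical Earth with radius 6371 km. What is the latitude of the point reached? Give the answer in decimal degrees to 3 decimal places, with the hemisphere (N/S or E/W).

45.679°N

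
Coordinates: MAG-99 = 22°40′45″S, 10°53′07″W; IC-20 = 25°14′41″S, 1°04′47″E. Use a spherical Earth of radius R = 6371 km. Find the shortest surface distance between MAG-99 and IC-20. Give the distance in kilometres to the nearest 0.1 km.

MAG-99: φ = -22.67917°, λ = -10.88528°
IC-20: φ = -25.24472°, λ = +1.07972°
Δφ = -2.5656°,  Δλ = 11.9650°
a = sin²(Δφ/2) + cos φ₁ cos φ₂ sin²(Δλ/2) = 0.009567
c = 2·arcsin(√a) = 0.195933 rad = 11.2261°
d = R·c = 6371 × 0.195933 = 1248.3 km

1248.3 km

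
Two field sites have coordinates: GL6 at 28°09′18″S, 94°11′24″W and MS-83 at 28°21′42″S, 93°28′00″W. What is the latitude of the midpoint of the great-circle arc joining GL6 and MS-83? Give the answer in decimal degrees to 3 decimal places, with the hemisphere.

GL6: φ = -28.15500°, λ = -94.19000°
MS-83: φ = -28.36167°, λ = -93.46667°
Bx = cos φ₂ cos Δλ = 0.879896,  By = cos φ₂ sin Δλ = 0.011109
φₘ = atan2(sin φ₁ + sin φ₂, √((cos φ₁ + Bx)² + By²)) = -28.25881°
λₘ = λ₁ + atan2(By, cos φ₁ + Bx) = -93.82868°

28.259°S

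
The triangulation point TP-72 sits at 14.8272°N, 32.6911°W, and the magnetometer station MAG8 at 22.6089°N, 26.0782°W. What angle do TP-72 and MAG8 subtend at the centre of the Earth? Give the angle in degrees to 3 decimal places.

Δφ = 7.7817°,  Δλ = 6.6129°
a = sin²(Δφ/2) + cos φ₁ cos φ₂ sin²(Δλ/2) = 0.007573
c = 2·arcsin(√a) = 0.174268 rad = 9.9848°

9.985°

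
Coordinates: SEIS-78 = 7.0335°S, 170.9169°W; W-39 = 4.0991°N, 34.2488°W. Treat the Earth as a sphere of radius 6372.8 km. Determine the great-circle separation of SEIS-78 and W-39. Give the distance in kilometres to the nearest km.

Δφ = 11.1326°,  Δλ = 136.6681°
a = sin²(Δφ/2) + cos φ₁ cos φ₂ sin²(Δλ/2) = 0.864412
c = 2·arcsin(√a) = 2.387398 rad = 136.7878°
d = R·c = 6372.8 × 2.387398 = 15214.4 km

15214 km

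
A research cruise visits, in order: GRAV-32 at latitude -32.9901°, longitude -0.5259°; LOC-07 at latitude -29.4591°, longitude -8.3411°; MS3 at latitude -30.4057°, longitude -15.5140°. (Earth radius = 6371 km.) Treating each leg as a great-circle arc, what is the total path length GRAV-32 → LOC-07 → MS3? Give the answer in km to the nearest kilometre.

GRAV-32→LOC-07: c = 0.131866 rad, d = 840.12 km
LOC-07→MS3: c = 0.109723 rad, d = 699.04 km
Total = 840.12 + 699.04 = 1539.16 km

1539 km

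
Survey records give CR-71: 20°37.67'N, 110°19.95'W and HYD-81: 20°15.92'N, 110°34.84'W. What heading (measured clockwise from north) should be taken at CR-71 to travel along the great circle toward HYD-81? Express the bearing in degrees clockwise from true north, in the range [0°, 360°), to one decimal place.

212.7°

CR-71: φ = +20.62783°, λ = -110.33250°
HYD-81: φ = +20.26533°, λ = -110.58067°
Δλ = -0.2482°
y = sin Δλ · cos φ₂ = -0.004063
x = cos φ₁ sin φ₂ − sin φ₁ cos φ₂ cos Δλ = -0.006324
θ = atan2(y, x) = -147.2777° → 212.7223° (mod 360°)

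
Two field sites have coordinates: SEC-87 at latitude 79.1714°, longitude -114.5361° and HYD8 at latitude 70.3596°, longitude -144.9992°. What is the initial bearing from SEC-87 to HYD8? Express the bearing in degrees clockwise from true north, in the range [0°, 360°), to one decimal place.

237.7°

Δλ = -30.4631°
y = sin Δλ · cos φ₂ = -0.170405
x = cos φ₁ sin φ₂ − sin φ₁ cos φ₂ cos Δλ = -0.107617
θ = atan2(y, x) = -122.2738° → 237.7262° (mod 360°)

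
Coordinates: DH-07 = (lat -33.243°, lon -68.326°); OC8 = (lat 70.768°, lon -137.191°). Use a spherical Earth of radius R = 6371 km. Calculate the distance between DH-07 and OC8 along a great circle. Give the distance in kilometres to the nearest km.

12757 km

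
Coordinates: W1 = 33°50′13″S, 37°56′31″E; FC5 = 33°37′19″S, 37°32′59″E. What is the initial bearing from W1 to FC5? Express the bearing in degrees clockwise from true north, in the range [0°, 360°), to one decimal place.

W1: φ = -33.83694°, λ = +37.94194°
FC5: φ = -33.62194°, λ = +37.54972°
Δλ = -0.3922°
y = sin Δλ · cos φ₂ = -0.005700
x = cos φ₁ sin φ₂ − sin φ₁ cos φ₂ cos Δλ = 0.003742
θ = atan2(y, x) = -56.7199° → 303.2801° (mod 360°)

303.3°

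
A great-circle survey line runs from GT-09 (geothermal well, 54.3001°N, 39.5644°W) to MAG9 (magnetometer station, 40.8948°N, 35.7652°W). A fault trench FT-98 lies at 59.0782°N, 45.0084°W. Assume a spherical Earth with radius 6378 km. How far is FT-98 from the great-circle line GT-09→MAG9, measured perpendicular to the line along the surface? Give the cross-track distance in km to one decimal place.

δ₁₃ = central angle GT-09→FT-98 = 0.098302 rad  (haversine)
θ₁₃ = bearing GT-09→FT-98 = 330.215°,  θ₁₂ = bearing GT-09→MAG9 = 167.740°
dₓₜ = R·arcsin(sin δ₁₃ · sin(θ₁₃ − θ₁₂)) = 6378·arcsin(0.09814·sin(162.476°)) = 188.512 km
|dₓₜ| = 188.512 km

188.5 km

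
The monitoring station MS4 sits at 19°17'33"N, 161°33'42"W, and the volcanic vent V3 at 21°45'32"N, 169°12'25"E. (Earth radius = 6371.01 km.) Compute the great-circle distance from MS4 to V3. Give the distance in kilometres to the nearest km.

MS4: φ = +19.29250°, λ = -161.56167°
V3: φ = +21.75889°, λ = +169.20694°
Δφ = 2.4664°,  Δλ = -29.2314°
a = sin²(Δφ/2) + cos φ₁ cos φ₂ sin²(Δλ/2) = 0.056278
c = 2·arcsin(√a) = 0.479029 rad = 27.4463°
d = R·c = 6371.01 × 0.479029 = 3051.9 km

3052 km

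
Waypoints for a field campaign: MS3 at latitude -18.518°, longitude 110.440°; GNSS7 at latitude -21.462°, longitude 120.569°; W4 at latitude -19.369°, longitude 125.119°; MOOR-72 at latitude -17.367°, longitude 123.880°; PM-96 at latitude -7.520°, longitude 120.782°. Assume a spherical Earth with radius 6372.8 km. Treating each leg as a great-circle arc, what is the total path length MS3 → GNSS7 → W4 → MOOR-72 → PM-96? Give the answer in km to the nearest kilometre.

3040 km

MS3→GNSS7: c = 0.173849 rad, d = 1107.91 km
GNSS7→W4: c = 0.082899 rad, d = 528.30 km
W4→MOOR-72: c = 0.040522 rad, d = 258.24 km
MOOR-72→PM-96: c = 0.179768 rad, d = 1145.63 km
Total = 1107.91 + 528.30 + 258.24 + 1145.63 = 3040.07 km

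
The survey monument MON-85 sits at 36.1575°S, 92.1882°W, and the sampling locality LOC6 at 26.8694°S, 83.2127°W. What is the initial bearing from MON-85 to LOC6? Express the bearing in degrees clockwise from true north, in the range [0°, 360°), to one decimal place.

41.9°

Δλ = 8.9755°
y = sin Δλ · cos φ₂ = 0.139169
x = cos φ₁ sin φ₂ − sin φ₁ cos φ₂ cos Δλ = 0.154954
θ = atan2(y, x) = 41.9279° → 41.9279° (mod 360°)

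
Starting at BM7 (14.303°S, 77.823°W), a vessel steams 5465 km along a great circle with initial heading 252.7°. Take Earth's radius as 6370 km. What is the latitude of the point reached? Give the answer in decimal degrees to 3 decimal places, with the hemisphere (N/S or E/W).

δ = d/R = 5465/6370 = 0.857928 rad
φ₂ = arcsin(sin φ₁ cos δ + cos φ₁ sin δ cos θ)
   = arcsin(-0.24705·0.65401 + 0.96900·0.75649·-0.29737) = -22.30642°
λ₂ = λ₁ + atan2(sin θ sin δ cos φ₁, cos δ − sin φ₁ sin φ₂) = -129.14652°

22.306°S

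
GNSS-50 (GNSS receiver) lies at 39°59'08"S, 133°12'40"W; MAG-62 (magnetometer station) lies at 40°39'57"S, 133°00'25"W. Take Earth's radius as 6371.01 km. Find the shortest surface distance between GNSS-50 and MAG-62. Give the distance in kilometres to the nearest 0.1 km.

77.6 km

GNSS-50: φ = -39.98556°, λ = -133.21111°
MAG-62: φ = -40.66583°, λ = -133.00694°
Δφ = -0.6803°,  Δλ = 0.2042°
a = sin²(Δφ/2) + cos φ₁ cos φ₂ sin²(Δλ/2) = 0.000037
c = 2·arcsin(√a) = 0.012180 rad = 0.6979°
d = R·c = 6371.01 × 0.012180 = 77.6 km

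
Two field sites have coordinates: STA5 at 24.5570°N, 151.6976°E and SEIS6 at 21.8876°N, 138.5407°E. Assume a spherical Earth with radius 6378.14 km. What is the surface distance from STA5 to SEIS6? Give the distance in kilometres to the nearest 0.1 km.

1377.7 km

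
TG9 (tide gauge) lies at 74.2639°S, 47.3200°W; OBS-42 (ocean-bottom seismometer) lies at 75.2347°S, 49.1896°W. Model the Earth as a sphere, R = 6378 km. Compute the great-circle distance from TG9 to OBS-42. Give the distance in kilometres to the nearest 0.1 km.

121.1 km

Δφ = -0.9708°,  Δλ = -1.8696°
a = sin²(Δφ/2) + cos φ₁ cos φ₂ sin²(Δλ/2) = 0.000090
c = 2·arcsin(√a) = 0.018992 rad = 1.0881°
d = R·c = 6378 × 0.018992 = 121.1 km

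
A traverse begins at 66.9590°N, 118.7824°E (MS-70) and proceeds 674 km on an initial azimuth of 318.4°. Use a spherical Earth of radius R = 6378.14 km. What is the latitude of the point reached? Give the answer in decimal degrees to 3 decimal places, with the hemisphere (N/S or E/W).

δ = d/R = 674/6378.14 = 0.105673 rad
φ₂ = arcsin(sin φ₁ cos δ + cos φ₁ sin δ cos θ)
   = arcsin(0.92023·0.99442 + 0.39139·0.10548·0.74780) = 71.07833°
λ₂ = λ₁ + atan2(sin θ sin δ cos φ₁, cos δ − sin φ₁ sin φ₂) = 106.31084°

71.078°N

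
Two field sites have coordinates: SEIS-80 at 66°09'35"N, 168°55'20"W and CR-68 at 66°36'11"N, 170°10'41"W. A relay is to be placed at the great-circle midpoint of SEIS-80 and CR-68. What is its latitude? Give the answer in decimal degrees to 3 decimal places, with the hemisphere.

SEIS-80: φ = +66.15972°, λ = -168.92222°
CR-68: φ = +66.60306°, λ = -170.17806°
Bx = cos φ₂ cos Δλ = 0.397004,  By = cos φ₂ sin Δλ = -0.008703
φₘ = atan2(sin φ₁ + sin φ₂, √((cos φ₁ + Bx)² + By²)) = 66.38265°
λₘ = λ₁ + atan2(By, cos φ₁ + Bx) = -169.54458°

66.383°N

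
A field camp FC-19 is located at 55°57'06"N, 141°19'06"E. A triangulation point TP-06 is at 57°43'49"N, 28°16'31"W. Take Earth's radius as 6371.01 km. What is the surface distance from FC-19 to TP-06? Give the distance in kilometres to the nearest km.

FC-19: φ = +55.95167°, λ = +141.31833°
TP-06: φ = +57.73028°, λ = -28.27528°
Δφ = 1.7786°,  Δλ = -169.5936°
a = sin²(Δφ/2) + cos φ₁ cos φ₂ sin²(Δλ/2) = 0.296712
c = 2·arcsin(√a) = 1.152093 rad = 66.0101°
d = R·c = 6371.01 × 1.152093 = 7340.0 km

7340 km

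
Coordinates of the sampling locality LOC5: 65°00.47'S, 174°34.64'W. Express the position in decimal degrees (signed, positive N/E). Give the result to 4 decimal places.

lat: 65.0078° S → -65.0078°
lon: 174.5773° W → -174.5773°

-65.0078°, -174.5773°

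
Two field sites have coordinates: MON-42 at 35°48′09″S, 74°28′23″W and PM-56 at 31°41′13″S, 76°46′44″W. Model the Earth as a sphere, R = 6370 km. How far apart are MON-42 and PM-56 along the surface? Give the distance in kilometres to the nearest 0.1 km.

504.7 km

MON-42: φ = -35.80250°, λ = -74.47306°
PM-56: φ = -31.68694°, λ = -76.77889°
Δφ = 4.1156°,  Δλ = -2.3058°
a = sin²(Δφ/2) + cos φ₁ cos φ₂ sin²(Δλ/2) = 0.001569
c = 2·arcsin(√a) = 0.079235 rad = 4.5398°
d = R·c = 6370 × 0.079235 = 504.7 km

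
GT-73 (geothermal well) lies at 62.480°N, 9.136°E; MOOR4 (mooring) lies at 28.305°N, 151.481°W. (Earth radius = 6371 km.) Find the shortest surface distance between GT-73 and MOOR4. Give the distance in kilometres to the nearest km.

Δφ = -34.1750°,  Δλ = -160.6170°
a = sin²(Δφ/2) + cos φ₁ cos φ₂ sin²(Δλ/2) = 0.481621
c = 2·arcsin(√a) = 1.534030 rad = 87.8934°
d = R·c = 6371 × 1.534030 = 9773.3 km

9773 km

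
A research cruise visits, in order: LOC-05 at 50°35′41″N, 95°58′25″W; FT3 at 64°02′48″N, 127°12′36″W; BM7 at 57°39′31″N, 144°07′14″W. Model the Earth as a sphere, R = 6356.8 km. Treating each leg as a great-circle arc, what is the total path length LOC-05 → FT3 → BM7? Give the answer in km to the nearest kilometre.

LOC-05: φ = +50.59472°, λ = -95.97361°
FT3: φ = +64.04667°, λ = -127.21000°
BM7: φ = +57.65861°, λ = -144.12056°
LOC-05→FT3: c = 0.370097 rad, d = 2352.64 km
FT3→BM7: c = 0.180980 rad, d = 1150.45 km
Total = 2352.64 + 1150.45 = 3503.09 km

3503 km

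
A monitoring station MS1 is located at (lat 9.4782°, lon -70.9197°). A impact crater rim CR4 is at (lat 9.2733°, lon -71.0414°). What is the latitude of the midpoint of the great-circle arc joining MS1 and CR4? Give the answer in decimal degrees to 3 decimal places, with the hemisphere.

9.376°N

Bx = cos φ₂ cos Δλ = 0.986929,  By = cos φ₂ sin Δλ = -0.002096
φₘ = atan2(sin φ₁ + sin φ₂, √((cos φ₁ + Bx)² + By²)) = 9.37576°
λₘ = λ₁ + atan2(By, cos φ₁ + Bx) = -70.98057°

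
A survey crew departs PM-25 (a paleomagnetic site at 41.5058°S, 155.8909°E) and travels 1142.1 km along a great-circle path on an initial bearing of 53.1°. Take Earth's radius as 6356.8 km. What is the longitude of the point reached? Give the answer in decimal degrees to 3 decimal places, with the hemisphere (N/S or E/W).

δ = d/R = 1142.1/6356.8 = 0.179666 rad
φ₂ = arcsin(sin φ₁ cos δ + cos φ₁ sin δ cos θ)
   = arcsin(-0.66270·0.98390 + 0.74889·0.17870·0.60042) = -34.86720°
λ₂ = λ₁ + atan2(sin θ sin δ cos φ₁, cos δ − sin φ₁ sin φ₂) = 165.92136°

165.921°E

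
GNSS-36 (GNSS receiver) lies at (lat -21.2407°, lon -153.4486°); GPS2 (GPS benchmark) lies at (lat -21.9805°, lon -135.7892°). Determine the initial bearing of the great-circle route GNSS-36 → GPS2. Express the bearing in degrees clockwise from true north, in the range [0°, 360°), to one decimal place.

95.8°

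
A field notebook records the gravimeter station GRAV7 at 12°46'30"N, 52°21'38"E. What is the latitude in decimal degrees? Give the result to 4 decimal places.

12.7750°N

12° + 46′/60 + 30″/3600 = 12 + 0.76667 + 0.00833 = 12.7750°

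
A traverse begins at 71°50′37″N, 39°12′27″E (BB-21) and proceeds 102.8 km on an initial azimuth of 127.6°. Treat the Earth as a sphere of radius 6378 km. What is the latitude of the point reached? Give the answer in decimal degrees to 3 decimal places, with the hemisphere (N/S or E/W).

BB-21: φ = +71.84361°, λ = +39.20750°
δ = d/R = 102.8/6378 = 0.016118 rad
φ₂ = arcsin(sin φ₁ cos δ + cos φ₁ sin δ cos θ)
   = arcsin(0.95021·0.99987 + 0.31161·0.01612·-0.61015) = 71.26634°
λ₂ = λ₁ + atan2(sin θ sin δ cos φ₁, cos δ − sin φ₁ sin φ₂) = 41.48615°

71.266°N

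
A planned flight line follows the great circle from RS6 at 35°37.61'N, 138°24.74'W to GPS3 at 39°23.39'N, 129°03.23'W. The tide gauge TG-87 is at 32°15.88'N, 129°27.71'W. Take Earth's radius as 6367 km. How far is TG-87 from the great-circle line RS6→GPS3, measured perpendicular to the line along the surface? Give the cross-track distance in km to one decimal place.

707.4 km

RS6: φ = +35.62683°, λ = -138.41233°
GPS3: φ = +39.38983°, λ = -129.05383°
TG-87: φ = +32.26467°, λ = -129.46183°
δ₁₃ = central angle RS6→TG-87 = 0.142181 rad  (haversine)
θ₁₃ = bearing RS6→TG-87 = 111.811°,  θ₁₂ = bearing RS6→GPS3 = 60.321°
dₓₜ = R·arcsin(sin δ₁₃ · sin(θ₁₃ − θ₁₂)) = 6367·arcsin(0.14170·sin(51.490°)) = 707.440 km
|dₓₜ| = 707.440 km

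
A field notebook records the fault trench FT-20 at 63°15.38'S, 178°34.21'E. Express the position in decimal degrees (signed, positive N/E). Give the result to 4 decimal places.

lat: 63.2563° S → -63.2563°
lon: 178.5702° E → +178.5702°

-63.2563°, +178.5702°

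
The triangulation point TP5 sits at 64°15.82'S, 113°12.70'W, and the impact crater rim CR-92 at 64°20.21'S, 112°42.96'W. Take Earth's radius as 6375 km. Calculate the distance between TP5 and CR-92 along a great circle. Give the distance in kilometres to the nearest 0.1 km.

TP5: φ = -64.26367°, λ = -113.21167°
CR-92: φ = -64.33683°, λ = -112.71600°
Δφ = -0.0732°,  Δλ = 0.4957°
a = sin²(Δφ/2) + cos φ₁ cos φ₂ sin²(Δλ/2) = 0.000004
c = 2·arcsin(√a) = 0.003963 rad = 0.2271°
d = R·c = 6375 × 0.003963 = 25.3 km

25.3 km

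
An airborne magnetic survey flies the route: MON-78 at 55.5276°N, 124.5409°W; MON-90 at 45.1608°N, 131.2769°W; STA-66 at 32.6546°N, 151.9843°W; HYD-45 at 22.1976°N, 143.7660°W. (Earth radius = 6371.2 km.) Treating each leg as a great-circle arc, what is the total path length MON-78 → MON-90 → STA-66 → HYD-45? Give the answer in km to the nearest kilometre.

4920 km

MON-78→MON-90: c = 0.195653 rad, d = 1246.54 km
MON-90→STA-66: c = 0.354210 rad, d = 2256.74 km
STA-66→HYD-45: c = 0.222331 rad, d = 1416.52 km
Total = 1246.54 + 2256.74 + 1416.52 = 4919.81 km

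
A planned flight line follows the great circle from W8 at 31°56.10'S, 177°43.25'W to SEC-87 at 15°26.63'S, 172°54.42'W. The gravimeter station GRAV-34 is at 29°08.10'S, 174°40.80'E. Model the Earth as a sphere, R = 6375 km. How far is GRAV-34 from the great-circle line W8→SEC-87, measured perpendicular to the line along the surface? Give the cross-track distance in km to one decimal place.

788.6 km

W8: φ = -31.93500°, λ = -177.72083°
SEC-87: φ = -15.44383°, λ = -172.90700°
GRAV-34: φ = -29.13500°, λ = +174.68000°
δ₁₃ = central angle W8→GRAV-34 = 0.124210 rad  (haversine)
θ₁₃ = bearing W8→GRAV-34 = 291.195°,  θ₁₂ = bearing W8→SEC-87 = 16.001°
dₓₜ = R·arcsin(sin δ₁₃ · sin(θ₁₃ − θ₁₂)) = 6375·arcsin(0.12389·sin(275.194°)) = -788.569 km
|dₓₜ| = 788.569 km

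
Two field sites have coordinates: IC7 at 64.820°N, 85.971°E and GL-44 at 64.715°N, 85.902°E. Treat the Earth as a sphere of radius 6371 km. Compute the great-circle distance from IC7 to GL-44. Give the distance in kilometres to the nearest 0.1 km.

12.1 km

Δφ = -0.1050°,  Δλ = -0.0690°
a = sin²(Δφ/2) + cos φ₁ cos φ₂ sin²(Δλ/2) = 0.000001
c = 2·arcsin(√a) = 0.001903 rad = 0.1090°
d = R·c = 6371 × 0.001903 = 12.1 km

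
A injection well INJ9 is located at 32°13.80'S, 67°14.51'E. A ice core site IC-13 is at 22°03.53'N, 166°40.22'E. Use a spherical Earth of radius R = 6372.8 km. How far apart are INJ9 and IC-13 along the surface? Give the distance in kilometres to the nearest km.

INJ9: φ = -32.23000°, λ = +67.24183°
IC-13: φ = +22.05883°, λ = +166.67033°
Δφ = 54.2888°,  Δλ = 99.4285°
a = sin²(Δφ/2) + cos φ₁ cos φ₂ sin²(Δλ/2) = 0.664362
c = 2·arcsin(√a) = 1.905748 rad = 109.1913°
d = R·c = 6372.8 × 1.905748 = 12145.0 km

12145 km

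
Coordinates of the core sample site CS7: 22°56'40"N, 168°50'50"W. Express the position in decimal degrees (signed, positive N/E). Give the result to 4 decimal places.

lat: 22.9444° N → +22.9444°
lon: 168.8472° W → -168.8472°

+22.9444°, -168.8472°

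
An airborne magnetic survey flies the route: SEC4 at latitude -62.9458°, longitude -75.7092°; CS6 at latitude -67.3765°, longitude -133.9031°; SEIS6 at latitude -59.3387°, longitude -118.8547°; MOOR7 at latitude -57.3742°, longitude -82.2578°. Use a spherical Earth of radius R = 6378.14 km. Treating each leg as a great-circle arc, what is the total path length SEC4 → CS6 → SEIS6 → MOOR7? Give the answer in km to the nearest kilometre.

5944 km

SEC4→CS6: c = 0.417113 rad, d = 2660.40 km
CS6→SEIS6: c = 0.182193 rad, d = 1162.05 km
SEIS6→MOOR7: c = 0.332570 rad, d = 2121.18 km
Total = 2660.40 + 1162.05 + 2121.18 = 5943.63 km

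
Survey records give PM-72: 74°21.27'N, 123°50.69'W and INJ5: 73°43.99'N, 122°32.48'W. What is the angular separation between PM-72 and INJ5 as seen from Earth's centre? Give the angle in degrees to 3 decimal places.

0.717°

PM-72: φ = +74.35450°, λ = -123.84483°
INJ5: φ = +73.73317°, λ = -122.54133°
Δφ = -0.6213°,  Δλ = 1.3035°
a = sin²(Δφ/2) + cos φ₁ cos φ₂ sin²(Δλ/2) = 0.000039
c = 2·arcsin(√a) = 0.012518 rad = 0.7172°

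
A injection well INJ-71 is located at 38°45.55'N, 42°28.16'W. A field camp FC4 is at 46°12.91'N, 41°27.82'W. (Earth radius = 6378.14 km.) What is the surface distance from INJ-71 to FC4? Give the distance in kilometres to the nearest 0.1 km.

834.1 km

INJ-71: φ = +38.75917°, λ = -42.46933°
FC4: φ = +46.21517°, λ = -41.46367°
Δφ = 7.4560°,  Δλ = 1.0057°
a = sin²(Δφ/2) + cos φ₁ cos φ₂ sin²(Δλ/2) = 0.004269
c = 2·arcsin(√a) = 0.130771 rad = 7.4926°
d = R·c = 6378.14 × 0.130771 = 834.1 km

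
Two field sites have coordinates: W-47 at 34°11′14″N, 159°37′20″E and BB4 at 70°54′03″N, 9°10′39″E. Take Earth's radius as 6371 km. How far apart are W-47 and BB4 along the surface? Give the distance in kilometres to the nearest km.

8096 km

W-47: φ = +34.18722°, λ = +159.62222°
BB4: φ = +70.90083°, λ = +9.17750°
Δφ = 36.7136°,  Δλ = -150.4447°
a = sin²(Δφ/2) + cos φ₁ cos φ₂ sin²(Δλ/2) = 0.352239
c = 2·arcsin(√a) = 1.270794 rad = 72.8112°
d = R·c = 6371 × 1.270794 = 8096.2 km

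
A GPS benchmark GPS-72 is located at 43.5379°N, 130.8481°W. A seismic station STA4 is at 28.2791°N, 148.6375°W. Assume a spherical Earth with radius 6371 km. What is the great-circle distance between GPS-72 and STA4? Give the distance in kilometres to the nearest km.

2324 km

Δφ = -15.2588°,  Δλ = -17.7894°
a = sin²(Δφ/2) + cos φ₁ cos φ₂ sin²(Δλ/2) = 0.032889
c = 2·arcsin(√a) = 0.364724 rad = 20.8971°
d = R·c = 6371 × 0.364724 = 2323.7 km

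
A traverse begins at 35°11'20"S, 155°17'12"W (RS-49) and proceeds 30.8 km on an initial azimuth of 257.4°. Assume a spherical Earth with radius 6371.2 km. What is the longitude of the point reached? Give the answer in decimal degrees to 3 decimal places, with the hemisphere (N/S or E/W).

155.618°W

RS-49: φ = -35.18889°, λ = -155.28667°
δ = d/R = 30.8/6371.2 = 0.004834 rad
φ₂ = arcsin(sin φ₁ cos δ + cos φ₁ sin δ cos θ)
   = arcsin(-0.57627·0.99999 + 0.81726·0.00483·-0.21814) = -35.24886°
λ₂ = λ₁ + atan2(sin θ sin δ cos φ₁, cos δ − sin φ₁ sin φ₂) = -155.61767°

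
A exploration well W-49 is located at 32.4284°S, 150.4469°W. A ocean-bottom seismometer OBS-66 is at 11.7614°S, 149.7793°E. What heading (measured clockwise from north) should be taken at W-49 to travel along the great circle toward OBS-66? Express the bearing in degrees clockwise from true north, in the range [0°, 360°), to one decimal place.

276.2°

Δλ = -59.7738°
y = sin Δλ · cos φ₂ = -0.845904
x = cos φ₁ sin φ₂ − sin φ₁ cos φ₂ cos Δλ = 0.092236
θ = atan2(y, x) = -83.7772° → 276.2228° (mod 360°)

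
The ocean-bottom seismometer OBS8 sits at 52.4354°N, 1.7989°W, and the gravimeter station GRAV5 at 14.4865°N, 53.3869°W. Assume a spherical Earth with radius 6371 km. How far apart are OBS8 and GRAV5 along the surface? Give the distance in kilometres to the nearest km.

Δφ = -37.9489°,  Δλ = -51.5880°
a = sin²(Δφ/2) + cos φ₁ cos φ₂ sin²(Δλ/2) = 0.217485
c = 2·arcsin(√a) = 0.970326 rad = 55.5956°
d = R·c = 6371 × 0.970326 = 6181.9 km

6182 km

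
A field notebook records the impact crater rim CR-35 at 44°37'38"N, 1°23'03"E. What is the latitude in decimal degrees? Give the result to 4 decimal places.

44° + 37′/60 + 38″/3600 = 44 + 0.61667 + 0.01056 = 44.6272°

44.6272°N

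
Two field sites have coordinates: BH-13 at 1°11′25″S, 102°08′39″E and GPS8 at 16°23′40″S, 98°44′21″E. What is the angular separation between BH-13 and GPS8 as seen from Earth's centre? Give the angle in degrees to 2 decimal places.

15.57°

BH-13: φ = -1.19028°, λ = +102.14417°
GPS8: φ = -16.39444°, λ = +98.73917°
Δφ = -15.2042°,  Δλ = -3.4050°
a = sin²(Δφ/2) + cos φ₁ cos φ₂ sin²(Δλ/2) = 0.018348
c = 2·arcsin(√a) = 0.271744 rad = 15.5698°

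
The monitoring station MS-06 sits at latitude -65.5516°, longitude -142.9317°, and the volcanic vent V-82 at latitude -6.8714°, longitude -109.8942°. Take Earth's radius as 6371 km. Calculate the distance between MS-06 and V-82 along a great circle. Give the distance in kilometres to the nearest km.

7010 km

Δφ = 58.6802°,  Δλ = 33.0375°
a = sin²(Δφ/2) + cos φ₁ cos φ₂ sin²(Δλ/2) = 0.273311
c = 2·arcsin(√a) = 1.100245 rad = 63.0394°
d = R·c = 6371 × 1.100245 = 7009.7 km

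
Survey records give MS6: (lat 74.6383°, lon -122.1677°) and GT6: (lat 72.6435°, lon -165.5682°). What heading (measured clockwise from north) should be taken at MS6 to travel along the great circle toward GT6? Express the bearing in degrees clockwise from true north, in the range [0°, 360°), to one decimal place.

282.1°

Δλ = -43.4005°
y = sin Δλ · cos φ₂ = -0.204971
x = cos φ₁ sin φ₂ − sin φ₁ cos φ₂ cos Δλ = 0.043846
θ = atan2(y, x) = -77.9257° → 282.0743° (mod 360°)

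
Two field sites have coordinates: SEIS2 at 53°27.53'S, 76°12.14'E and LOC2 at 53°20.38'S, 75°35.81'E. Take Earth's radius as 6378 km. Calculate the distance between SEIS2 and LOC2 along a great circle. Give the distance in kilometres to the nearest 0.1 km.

42.3 km

SEIS2: φ = -53.45883°, λ = +76.20233°
LOC2: φ = -53.33967°, λ = +75.59683°
Δφ = 0.1192°,  Δλ = -0.6055°
a = sin²(Δφ/2) + cos φ₁ cos φ₂ sin²(Δλ/2) = 0.000011
c = 2·arcsin(√a) = 0.006635 rad = 0.3802°
d = R·c = 6378 × 0.006635 = 42.3 km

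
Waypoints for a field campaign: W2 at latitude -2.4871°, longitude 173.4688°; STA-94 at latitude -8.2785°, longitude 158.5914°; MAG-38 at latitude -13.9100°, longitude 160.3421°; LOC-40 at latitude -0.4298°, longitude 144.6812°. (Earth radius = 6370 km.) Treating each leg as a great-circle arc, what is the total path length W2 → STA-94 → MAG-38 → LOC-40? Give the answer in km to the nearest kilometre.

4706 km

W2→STA-94: c = 0.277462 rad, d = 1767.43 km
STA-94→MAG-38: c = 0.102756 rad, d = 654.56 km
MAG-38→LOC-40: c = 0.358522 rad, d = 2283.79 km
Total = 1767.43 + 654.56 + 2283.79 = 4705.77 km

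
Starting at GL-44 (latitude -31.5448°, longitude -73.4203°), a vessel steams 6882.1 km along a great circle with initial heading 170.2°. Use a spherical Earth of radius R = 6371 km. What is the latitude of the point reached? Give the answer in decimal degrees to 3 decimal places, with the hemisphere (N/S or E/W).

80.834°S

δ = d/R = 6882.1/6371 = 1.080223 rad
φ₂ = arcsin(sin φ₁ cos δ + cos φ₁ sin δ cos θ)
   = arcsin(-0.52317·0.47113 + 0.85223·0.88206·-0.98541) = -80.83441°
λ₂ = λ₁ + atan2(sin θ sin δ cos φ₁, cos δ − sin φ₁ sin φ₂) = 36.09723°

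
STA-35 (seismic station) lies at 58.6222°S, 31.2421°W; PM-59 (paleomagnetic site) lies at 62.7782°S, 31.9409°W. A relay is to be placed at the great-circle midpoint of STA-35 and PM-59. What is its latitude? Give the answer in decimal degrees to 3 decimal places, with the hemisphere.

Bx = cos φ₂ cos Δλ = 0.457402,  By = cos φ₂ sin Δλ = -0.005579
φₘ = atan2(sin φ₁ + sin φ₂, √((cos φ₁ + Bx)² + By²)) = -60.70065°
λₘ = λ₁ + atan2(By, cos φ₁ + Bx) = -31.56891°

60.701°S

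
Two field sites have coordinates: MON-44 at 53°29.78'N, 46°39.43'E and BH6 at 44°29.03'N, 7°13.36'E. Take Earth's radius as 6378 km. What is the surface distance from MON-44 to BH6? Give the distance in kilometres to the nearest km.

3005 km

MON-44: φ = +53.49633°, λ = +46.65717°
BH6: φ = +44.48383°, λ = +7.22267°
Δφ = -9.0125°,  Δλ = -39.4345°
a = sin²(Δφ/2) + cos φ₁ cos φ₂ sin²(Δλ/2) = 0.054481
c = 2·arcsin(√a) = 0.471171 rad = 26.9961°
d = R·c = 6378 × 0.471171 = 3005.1 km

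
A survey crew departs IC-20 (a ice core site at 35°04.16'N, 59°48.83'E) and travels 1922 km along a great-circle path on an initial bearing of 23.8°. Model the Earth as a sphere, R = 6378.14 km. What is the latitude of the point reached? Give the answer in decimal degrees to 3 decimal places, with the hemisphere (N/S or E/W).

50.438°N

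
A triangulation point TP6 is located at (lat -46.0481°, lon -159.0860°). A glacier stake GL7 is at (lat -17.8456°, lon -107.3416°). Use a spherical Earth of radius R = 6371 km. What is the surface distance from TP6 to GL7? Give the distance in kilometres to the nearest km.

5668 km

Δφ = 28.2025°,  Δλ = 51.7444°
a = sin²(Δφ/2) + cos φ₁ cos φ₂ sin²(Δλ/2) = 0.185158
c = 2·arcsin(√a) = 0.889650 rad = 50.9732°
d = R·c = 6371 × 0.889650 = 5668.0 km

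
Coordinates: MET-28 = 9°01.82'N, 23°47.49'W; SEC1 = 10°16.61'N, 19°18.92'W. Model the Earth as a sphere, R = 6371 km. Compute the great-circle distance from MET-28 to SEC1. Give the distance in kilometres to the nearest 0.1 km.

509.9 km

MET-28: φ = +9.03033°, λ = -23.79150°
SEC1: φ = +10.27683°, λ = -19.31533°
Δφ = 1.2465°,  Δλ = 4.4762°
a = sin²(Δφ/2) + cos φ₁ cos φ₂ sin²(Δλ/2) = 0.001600
c = 2·arcsin(√a) = 0.080029 rad = 4.5853°
d = R·c = 6371 × 0.080029 = 509.9 km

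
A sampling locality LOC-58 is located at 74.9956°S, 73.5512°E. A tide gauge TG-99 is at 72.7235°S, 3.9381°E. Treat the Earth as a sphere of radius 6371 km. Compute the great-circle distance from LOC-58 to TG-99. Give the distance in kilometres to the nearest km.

2041 km

Δφ = 2.2721°,  Δλ = -69.6131°
a = sin²(Δφ/2) + cos φ₁ cos φ₂ sin²(Δλ/2) = 0.025444
c = 2·arcsin(√a) = 0.320395 rad = 18.3573°
d = R·c = 6371 × 0.320395 = 2041.2 km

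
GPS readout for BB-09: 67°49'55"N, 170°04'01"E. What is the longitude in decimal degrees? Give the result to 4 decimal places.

170.0669°E

170° + 4′/60 + 1″/3600 = 170 + 0.06667 + 0.00028 = 170.0669°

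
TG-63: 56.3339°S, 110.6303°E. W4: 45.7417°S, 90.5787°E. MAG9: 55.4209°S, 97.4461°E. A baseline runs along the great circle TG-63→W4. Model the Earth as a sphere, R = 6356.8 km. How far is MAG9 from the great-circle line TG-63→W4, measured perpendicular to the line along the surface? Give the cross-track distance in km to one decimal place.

δ₁₃ = central angle TG-63→MAG9 = 0.129858 rad  (haversine)
θ₁₃ = bearing TG-63→MAG9 = 271.542°,  θ₁₂ = bearing TG-63→W4 = 301.843°
dₓₜ = R·arcsin(sin δ₁₃ · sin(θ₁₃ − θ₁₂)) = 6356.8·arcsin(0.12949·sin(-30.301°)) = -415.618 km
|dₓₜ| = 415.618 km

415.6 km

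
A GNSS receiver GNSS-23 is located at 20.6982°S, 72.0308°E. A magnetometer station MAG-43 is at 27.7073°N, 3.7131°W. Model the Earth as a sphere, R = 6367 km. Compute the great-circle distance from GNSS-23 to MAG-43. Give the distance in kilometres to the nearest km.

Δφ = 48.4055°,  Δλ = -75.7439°
a = sin²(Δφ/2) + cos φ₁ cos φ₂ sin²(Δλ/2) = 0.480194
c = 2·arcsin(√a) = 1.531175 rad = 87.7299°
d = R·c = 6367 × 1.531175 = 9749.0 km

9749 km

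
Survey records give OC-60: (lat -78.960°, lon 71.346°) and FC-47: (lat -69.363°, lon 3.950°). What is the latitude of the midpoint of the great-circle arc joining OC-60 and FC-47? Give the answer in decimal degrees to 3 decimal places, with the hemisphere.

76.473°S

Bx = cos φ₂ cos Δλ = 0.135466,  By = cos φ₂ sin Δλ = -0.325372
φₘ = atan2(sin φ₁ + sin φ₂, √((cos φ₁ + Bx)² + By²)) = -76.47285°
λₘ = λ₁ + atan2(By, cos φ₁ + Bx) = 26.48548°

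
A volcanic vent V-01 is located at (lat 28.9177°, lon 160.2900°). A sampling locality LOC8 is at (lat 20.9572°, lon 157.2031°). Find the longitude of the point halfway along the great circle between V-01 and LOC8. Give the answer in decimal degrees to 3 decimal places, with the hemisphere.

158.697°E

Bx = cos φ₂ cos Δλ = 0.932493,  By = cos φ₂ sin Δλ = -0.050288
φₘ = atan2(sin φ₁ + sin φ₂, √((cos φ₁ + Bx)² + By²)) = 24.94539°
λₘ = λ₁ + atan2(By, cos φ₁ + Bx) = 158.69660°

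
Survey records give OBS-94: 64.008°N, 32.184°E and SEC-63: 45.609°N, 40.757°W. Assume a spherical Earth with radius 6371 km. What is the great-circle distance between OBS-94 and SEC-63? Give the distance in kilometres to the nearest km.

4773 km

Δφ = -18.3990°,  Δλ = -72.9410°
a = sin²(Δφ/2) + cos φ₁ cos φ₂ sin²(Δλ/2) = 0.133879
c = 2·arcsin(√a) = 0.749188 rad = 42.9253°
d = R·c = 6371 × 0.749188 = 4773.1 km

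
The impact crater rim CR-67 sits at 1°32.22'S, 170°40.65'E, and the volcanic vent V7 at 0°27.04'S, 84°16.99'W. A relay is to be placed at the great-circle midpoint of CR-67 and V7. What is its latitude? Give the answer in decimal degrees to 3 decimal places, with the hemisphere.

1.633°S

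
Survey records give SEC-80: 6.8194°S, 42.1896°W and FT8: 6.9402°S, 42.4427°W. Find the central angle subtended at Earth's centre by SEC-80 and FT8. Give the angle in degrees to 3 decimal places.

0.279°

Δφ = -0.1208°,  Δλ = -0.2531°
a = sin²(Δφ/2) + cos φ₁ cos φ₂ sin²(Δλ/2) = 0.000006
c = 2·arcsin(√a) = 0.004866 rad = 0.2788°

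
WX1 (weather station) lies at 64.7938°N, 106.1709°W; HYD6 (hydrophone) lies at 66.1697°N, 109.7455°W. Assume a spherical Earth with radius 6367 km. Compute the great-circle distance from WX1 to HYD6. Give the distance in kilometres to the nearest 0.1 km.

Δφ = 1.3759°,  Δλ = -3.5746°
a = sin²(Δφ/2) + cos φ₁ cos φ₂ sin²(Δλ/2) = 0.000312
c = 2·arcsin(√a) = 0.035303 rad = 2.0227°
d = R·c = 6367 × 0.035303 = 224.8 km

224.8 km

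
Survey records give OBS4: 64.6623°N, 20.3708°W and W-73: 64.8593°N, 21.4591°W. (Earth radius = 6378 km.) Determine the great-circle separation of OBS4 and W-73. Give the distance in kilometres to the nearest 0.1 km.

Δφ = 0.1970°,  Δλ = -1.0883°
a = sin²(Δφ/2) + cos φ₁ cos φ₂ sin²(Δλ/2) = 0.000019
c = 2·arcsin(√a) = 0.008799 rad = 0.5041°
d = R·c = 6378 × 0.008799 = 56.1 km

56.1 km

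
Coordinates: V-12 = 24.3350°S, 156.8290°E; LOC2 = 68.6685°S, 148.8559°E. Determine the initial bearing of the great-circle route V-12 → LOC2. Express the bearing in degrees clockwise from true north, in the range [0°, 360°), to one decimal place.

Δλ = -7.9731°
y = sin Δλ · cos φ₂ = -0.050457
x = cos φ₁ sin φ₂ − sin φ₁ cos φ₂ cos Δλ = -0.700283
θ = atan2(y, x) = -175.8788° → 184.1212° (mod 360°)

184.1°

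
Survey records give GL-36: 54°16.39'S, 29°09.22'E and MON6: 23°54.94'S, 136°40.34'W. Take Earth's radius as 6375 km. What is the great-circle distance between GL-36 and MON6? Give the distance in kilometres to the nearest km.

11222 km

GL-36: φ = -54.27317°, λ = +29.15367°
MON6: φ = -23.91567°, λ = -136.67233°
Δφ = 30.3575°,  Δλ = -165.8260°
a = sin²(Δφ/2) + cos φ₁ cos φ₂ sin²(Δλ/2) = 0.594218
c = 2·arcsin(√a) = 1.760366 rad = 100.8616°
d = R·c = 6375 × 1.760366 = 11222.3 km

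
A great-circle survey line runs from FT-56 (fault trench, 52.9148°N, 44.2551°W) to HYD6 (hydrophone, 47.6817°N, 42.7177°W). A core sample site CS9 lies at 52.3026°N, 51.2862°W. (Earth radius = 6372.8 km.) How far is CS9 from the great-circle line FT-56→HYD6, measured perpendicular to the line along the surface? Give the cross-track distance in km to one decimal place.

477.0 km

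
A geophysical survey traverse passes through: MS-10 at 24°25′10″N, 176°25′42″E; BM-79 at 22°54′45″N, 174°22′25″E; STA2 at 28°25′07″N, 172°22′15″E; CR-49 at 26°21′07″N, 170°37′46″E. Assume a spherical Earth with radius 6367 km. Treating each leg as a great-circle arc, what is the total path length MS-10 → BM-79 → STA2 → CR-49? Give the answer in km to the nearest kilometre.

MS-10: φ = +24.41944°, λ = +176.42833°
BM-79: φ = +22.91250°, λ = +174.37361°
STA2: φ = +28.41861°, λ = +172.37083°
CR-49: φ = +26.35194°, λ = +170.62944°
MS-10→BM-79: c = 0.042077 rad, d = 267.90 km
BM-79→STA2: c = 0.101126 rad, d = 643.87 km
STA2→CR-49: c = 0.045047 rad, d = 286.81 km
Total = 267.90 + 643.87 + 286.81 = 1198.59 km

1199 km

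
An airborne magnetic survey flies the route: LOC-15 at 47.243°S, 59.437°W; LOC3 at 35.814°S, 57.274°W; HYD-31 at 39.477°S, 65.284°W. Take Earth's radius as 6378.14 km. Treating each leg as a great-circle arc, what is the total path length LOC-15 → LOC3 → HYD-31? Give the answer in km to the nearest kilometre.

2100 km

LOC-15→LOC3: c = 0.201444 rad, d = 1284.84 km
LOC3→HYD-31: c = 0.127756 rad, d = 814.84 km
Total = 1284.84 + 814.84 = 2099.68 km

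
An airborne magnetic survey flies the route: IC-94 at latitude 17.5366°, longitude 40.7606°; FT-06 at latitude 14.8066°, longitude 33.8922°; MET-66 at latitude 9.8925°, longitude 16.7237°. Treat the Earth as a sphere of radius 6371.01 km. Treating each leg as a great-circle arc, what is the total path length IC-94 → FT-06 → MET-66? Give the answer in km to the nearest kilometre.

IC-94→FT-06: c = 0.124585 rad, d = 793.73 km
FT-06→MET-66: c = 0.304873 rad, d = 1942.35 km
Total = 793.73 + 1942.35 = 2736.08 km

2736 km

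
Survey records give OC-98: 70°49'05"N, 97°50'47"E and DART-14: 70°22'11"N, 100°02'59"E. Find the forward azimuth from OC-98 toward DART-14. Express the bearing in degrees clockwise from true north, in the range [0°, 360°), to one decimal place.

120.4°

OC-98: φ = +70.81806°, λ = +97.84639°
DART-14: φ = +70.36972°, λ = +100.04972°
Δλ = 2.2033°
y = sin Δλ · cos φ₂ = 0.012916
x = cos φ₁ sin φ₂ − sin φ₁ cos φ₂ cos Δλ = -0.007590
θ = atan2(y, x) = 120.4413° → 120.4413° (mod 360°)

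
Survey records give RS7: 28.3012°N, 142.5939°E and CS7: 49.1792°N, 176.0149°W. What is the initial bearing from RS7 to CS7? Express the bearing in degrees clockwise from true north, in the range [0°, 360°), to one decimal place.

Δλ = 41.3912°
y = sin Δλ · cos φ₂ = 0.432221
x = cos φ₁ sin φ₂ − sin φ₁ cos φ₂ cos Δλ = 0.433794
θ = atan2(y, x) = 44.8960° → 44.8960° (mod 360°)

44.9°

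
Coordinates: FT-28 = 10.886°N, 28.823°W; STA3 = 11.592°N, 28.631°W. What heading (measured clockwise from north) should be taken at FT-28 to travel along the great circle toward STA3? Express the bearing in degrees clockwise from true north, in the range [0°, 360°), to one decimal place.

Δλ = 0.1920°
y = sin Δλ · cos φ₂ = 0.003283
x = cos φ₁ sin φ₂ − sin φ₁ cos φ₂ cos Δλ = 0.012323
θ = atan2(y, x) = 14.9167° → 14.9167° (mod 360°)

14.9°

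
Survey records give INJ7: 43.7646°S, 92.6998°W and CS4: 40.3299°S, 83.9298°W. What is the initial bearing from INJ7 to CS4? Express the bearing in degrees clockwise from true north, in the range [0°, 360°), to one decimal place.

65.2°

Δλ = 8.7700°
y = sin Δλ · cos φ₂ = 0.116231
x = cos φ₁ sin φ₂ − sin φ₁ cos φ₂ cos Δλ = 0.053746
θ = atan2(y, x) = 65.1840° → 65.1840° (mod 360°)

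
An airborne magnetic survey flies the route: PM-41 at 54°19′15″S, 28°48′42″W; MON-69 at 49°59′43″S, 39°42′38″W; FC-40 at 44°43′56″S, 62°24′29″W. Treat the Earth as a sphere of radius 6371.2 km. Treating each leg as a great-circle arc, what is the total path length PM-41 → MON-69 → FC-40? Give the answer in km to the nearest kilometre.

PM-41: φ = -54.32083°, λ = -28.81167°
MON-69: φ = -49.99528°, λ = -39.71056°
FC-40: φ = -44.73222°, λ = -62.40806°
PM-41→MON-69: c = 0.138758 rad, d = 884.05 km
MON-69→FC-40: c = 0.282304 rad, d = 1798.62 km
Total = 884.05 + 1798.62 = 2682.67 km

2683 km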